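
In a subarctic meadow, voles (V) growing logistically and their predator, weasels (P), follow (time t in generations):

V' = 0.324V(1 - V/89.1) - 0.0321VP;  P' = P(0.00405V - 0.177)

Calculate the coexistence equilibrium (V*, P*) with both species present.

From dP/dt = 0 with P > 0: 0.00405V* = 0.177, so V* = 43.7.
Substitute into dV/dt = 0: 0.324(1 - 43.7/89.1) = 0.0321P*.
The bracket is 0.509, giving P* = 0.165/0.0321 = 5.14.

V* ≈ 43.7, P* ≈ 5.14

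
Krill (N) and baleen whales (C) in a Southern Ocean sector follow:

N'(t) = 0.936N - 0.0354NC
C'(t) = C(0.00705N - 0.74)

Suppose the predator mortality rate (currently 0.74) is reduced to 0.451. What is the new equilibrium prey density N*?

At the interior fixed point, setting dC/dt = 0 with C > 0 fixes N* = (predator death rate)/(NC coefficient) — independent of the other coefficients.
With the change, N* = 0.451/0.00705 = 64; it falls from 105.

N* ≈ 64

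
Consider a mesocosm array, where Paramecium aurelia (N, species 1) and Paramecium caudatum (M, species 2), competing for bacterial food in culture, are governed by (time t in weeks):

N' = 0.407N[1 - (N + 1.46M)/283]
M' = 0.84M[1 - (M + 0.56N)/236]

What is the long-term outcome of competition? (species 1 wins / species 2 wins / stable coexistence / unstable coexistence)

Compare the nullcline intercepts: K1/α12 = 283/1.46 = 194 < K2 = 236; K2/α21 = 236/0.56 = 421 > K1 = 283.
Since the inequalities point opposite ways, species 2 can invade but species 1 cannot.

species 2 excludes species 1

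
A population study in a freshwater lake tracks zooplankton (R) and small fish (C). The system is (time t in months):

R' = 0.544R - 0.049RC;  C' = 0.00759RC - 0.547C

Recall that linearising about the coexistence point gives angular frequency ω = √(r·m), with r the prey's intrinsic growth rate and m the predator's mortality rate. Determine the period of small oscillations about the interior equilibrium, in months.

Here r = 0.544 and m = 0.547, so r·m = 0.298.
ω = √0.298 = 0.545 per month, hence T = 2π/ω ≈ 11.5 months.

T ≈ 11.5 months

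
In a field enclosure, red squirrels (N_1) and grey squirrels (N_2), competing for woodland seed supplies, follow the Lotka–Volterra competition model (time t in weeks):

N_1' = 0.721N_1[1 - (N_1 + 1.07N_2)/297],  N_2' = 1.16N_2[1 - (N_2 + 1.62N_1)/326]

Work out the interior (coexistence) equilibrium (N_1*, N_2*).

N_1* ≈ 70.7, N_2* ≈ 212

Setting both brackets to zero gives the nullclines N_1 + 1.07N_2 = 297 and 1.62N_1 + N_2 = 326.
Substituting N_2 = 326 - 1.62N_1 into the first: N_1(1 - 1.07·1.62) = 297 - 1.07·326.
So N_1* = -51.8/-0.733 = 70.7, and then N_2* = 326 - 1.62·70.7 = 212.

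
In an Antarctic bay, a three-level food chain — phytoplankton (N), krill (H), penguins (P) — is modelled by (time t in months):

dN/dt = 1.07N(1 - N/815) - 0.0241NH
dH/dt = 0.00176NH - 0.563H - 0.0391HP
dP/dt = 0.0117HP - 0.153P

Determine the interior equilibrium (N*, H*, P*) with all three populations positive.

From dP/dt = 0: 0.0117H* = 0.153, so H* = 13.1.
From dN/dt = 0: 1.07(1 - N*/815) = 0.0241·13.1, giving N* = 815·(1 - 0.295) = 575.
From dH/dt = 0: 0.00176·575 - 0.563 = 0.0391P*, so P* = 0.449/0.0391 = 11.5.

N* ≈ 575, H* ≈ 13.1, P* ≈ 11.5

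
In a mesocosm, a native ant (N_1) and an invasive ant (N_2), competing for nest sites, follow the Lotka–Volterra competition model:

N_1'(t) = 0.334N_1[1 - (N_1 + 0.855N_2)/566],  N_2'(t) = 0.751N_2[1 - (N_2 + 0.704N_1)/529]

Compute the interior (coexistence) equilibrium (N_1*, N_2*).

N_1* ≈ 286, N_2* ≈ 328

Setting both brackets to zero gives the nullclines N_1 + 0.855N_2 = 566 and 0.704N_1 + N_2 = 529.
Substituting N_2 = 529 - 0.704N_1 into the first: N_1(1 - 0.855·0.704) = 566 - 0.855·529.
So N_1* = 114/0.398 = 286, and then N_2* = 529 - 0.704·286 = 328.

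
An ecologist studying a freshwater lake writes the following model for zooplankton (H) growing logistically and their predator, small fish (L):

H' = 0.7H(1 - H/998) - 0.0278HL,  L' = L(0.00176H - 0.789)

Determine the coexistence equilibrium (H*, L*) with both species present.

From dL/dt = 0 with L > 0: 0.00176H* = 0.789, so H* = 448.
Substitute into dH/dt = 0: 0.7(1 - 448/998) = 0.0278L*.
The bracket is 0.551, giving L* = 0.386/0.0278 = 13.9.

H* ≈ 448, L* ≈ 13.9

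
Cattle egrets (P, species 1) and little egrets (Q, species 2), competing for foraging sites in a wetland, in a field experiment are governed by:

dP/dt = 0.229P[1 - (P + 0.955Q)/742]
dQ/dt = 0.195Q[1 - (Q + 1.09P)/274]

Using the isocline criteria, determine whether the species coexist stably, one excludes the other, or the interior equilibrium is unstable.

Compare the nullcline intercepts: K1/α12 = 742/0.955 = 777 > K2 = 274; K2/α21 = 274/1.09 = 251 < K1 = 742.
Since the inequalities point opposite ways, species 1 can invade but species 2 cannot.

species 1 excludes species 2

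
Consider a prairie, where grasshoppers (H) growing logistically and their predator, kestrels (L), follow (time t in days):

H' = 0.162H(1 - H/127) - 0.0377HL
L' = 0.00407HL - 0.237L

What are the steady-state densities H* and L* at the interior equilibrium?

H* ≈ 58.2, L* ≈ 2.33

From dL/dt = 0 with L > 0: 0.00407H* = 0.237, so H* = 58.2.
Substitute into dH/dt = 0: 0.162(1 - 58.2/127) = 0.0377L*.
The bracket is 0.541, giving L* = 0.0877/0.0377 = 2.33.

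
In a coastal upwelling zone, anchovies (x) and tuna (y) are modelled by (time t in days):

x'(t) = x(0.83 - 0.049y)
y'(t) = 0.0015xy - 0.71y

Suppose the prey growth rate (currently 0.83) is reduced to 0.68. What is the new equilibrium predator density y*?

At the interior fixed point, setting dx/dt = 0 with x > 0 fixes y* = (prey growth rate)/(xy coefficient) — independent of the other coefficients.
With the change, y* = 0.68/0.049 = 13.9; it falls from 16.9.

y* ≈ 13.9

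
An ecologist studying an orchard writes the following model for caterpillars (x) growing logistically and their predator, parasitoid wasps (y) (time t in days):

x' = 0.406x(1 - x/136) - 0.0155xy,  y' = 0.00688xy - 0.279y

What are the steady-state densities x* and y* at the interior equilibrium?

From dy/dt = 0 with y > 0: 0.00688x* = 0.279, so x* = 40.6.
Substitute into dx/dt = 0: 0.406(1 - 40.6/136) = 0.0155y*.
The bracket is 0.702, giving y* = 0.285/0.0155 = 18.4.

x* ≈ 40.6, y* ≈ 18.4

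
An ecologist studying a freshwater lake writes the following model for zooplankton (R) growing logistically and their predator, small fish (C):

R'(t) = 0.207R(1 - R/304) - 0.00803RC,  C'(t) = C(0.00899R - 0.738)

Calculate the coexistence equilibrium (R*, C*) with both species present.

From dC/dt = 0 with C > 0: 0.00899R* = 0.738, so R* = 82.1.
Substitute into dR/dt = 0: 0.207(1 - 82.1/304) = 0.00803C*.
The bracket is 0.73, giving C* = 0.151/0.00803 = 18.8.

R* ≈ 82.1, C* ≈ 18.8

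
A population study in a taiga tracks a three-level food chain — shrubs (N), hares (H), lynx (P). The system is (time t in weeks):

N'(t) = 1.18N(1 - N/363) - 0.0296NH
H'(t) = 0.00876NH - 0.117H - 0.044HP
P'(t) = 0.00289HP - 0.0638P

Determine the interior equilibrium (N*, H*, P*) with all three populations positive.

N* ≈ 162, H* ≈ 22.1, P* ≈ 29.6

From dP/dt = 0: 0.00289H* = 0.0638, so H* = 22.1.
From dN/dt = 0: 1.18(1 - N*/363) = 0.0296·22.1, giving N* = 363·(1 - 0.554) = 162.
From dH/dt = 0: 0.00876·162 - 0.117 = 0.044P*, so P* = 1.3/0.044 = 29.6.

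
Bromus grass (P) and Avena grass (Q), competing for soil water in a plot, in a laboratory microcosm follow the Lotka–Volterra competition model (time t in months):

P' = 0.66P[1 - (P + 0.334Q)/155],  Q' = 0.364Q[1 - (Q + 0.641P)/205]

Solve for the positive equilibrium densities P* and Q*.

P* ≈ 110, Q* ≈ 134

Setting both brackets to zero gives the nullclines P + 0.334Q = 155 and 0.641P + Q = 205.
Substituting Q = 205 - 0.641P into the first: P(1 - 0.334·0.641) = 155 - 0.334·205.
So P* = 86.5/0.786 = 110, and then Q* = 205 - 0.641·110 = 134.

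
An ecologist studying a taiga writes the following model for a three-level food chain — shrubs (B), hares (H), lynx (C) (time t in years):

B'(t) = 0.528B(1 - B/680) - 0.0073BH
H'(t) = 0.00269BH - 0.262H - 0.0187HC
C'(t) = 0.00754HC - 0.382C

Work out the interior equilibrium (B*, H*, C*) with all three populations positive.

B* ≈ 204, H* ≈ 50.7, C* ≈ 15.3

From dC/dt = 0: 0.00754H* = 0.382, so H* = 50.7.
From dB/dt = 0: 0.528(1 - B*/680) = 0.0073·50.7, giving B* = 680·(1 - 0.7) = 204.
From dH/dt = 0: 0.00269·204 - 0.262 = 0.0187C*, so C* = 0.286/0.0187 = 15.3.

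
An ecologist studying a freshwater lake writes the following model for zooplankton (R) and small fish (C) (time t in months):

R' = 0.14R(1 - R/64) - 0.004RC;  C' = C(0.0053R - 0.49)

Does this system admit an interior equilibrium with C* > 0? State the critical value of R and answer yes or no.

Threshold R = 92.5; K < 92.5, so no, the predator goes extinct.

The predator equation gives dC/dt > 0 only when R > 0.49/0.0053 = 92.5.
Without the predator, R → K = 64. Since 64 < 92.5, the predator cannot invade.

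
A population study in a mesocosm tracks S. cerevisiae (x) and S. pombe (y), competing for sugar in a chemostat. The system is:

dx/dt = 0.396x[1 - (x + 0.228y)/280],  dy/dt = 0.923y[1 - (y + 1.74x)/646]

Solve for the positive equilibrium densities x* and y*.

Setting both brackets to zero gives the nullclines x + 0.228y = 280 and 1.74x + y = 646.
Substituting y = 646 - 1.74x into the first: x(1 - 0.228·1.74) = 280 - 0.228·646.
So x* = 133/0.603 = 220, and then y* = 646 - 1.74·220 = 263.

x* ≈ 220, y* ≈ 263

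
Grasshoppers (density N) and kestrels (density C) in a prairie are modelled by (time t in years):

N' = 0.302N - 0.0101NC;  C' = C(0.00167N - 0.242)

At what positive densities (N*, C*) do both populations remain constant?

Set dC/dt = 0 with C > 0: 0.00167N - 0.242 = 0, so N* = 0.242/0.00167 = 145.
Set dN/dt = 0 with N > 0: 0.302 - 0.0101C = 0, so C* = 0.302/0.0101 = 29.9.

N* ≈ 145, C* ≈ 29.9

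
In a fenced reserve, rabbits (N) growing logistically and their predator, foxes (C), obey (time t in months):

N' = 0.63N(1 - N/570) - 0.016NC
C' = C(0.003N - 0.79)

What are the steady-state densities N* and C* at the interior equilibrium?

N* ≈ 263, C* ≈ 21.2

From dC/dt = 0 with C > 0: 0.003N* = 0.79, so N* = 263.
Substitute into dN/dt = 0: 0.63(1 - 263/570) = 0.016C*.
The bracket is 0.538, giving C* = 0.339/0.016 = 21.2.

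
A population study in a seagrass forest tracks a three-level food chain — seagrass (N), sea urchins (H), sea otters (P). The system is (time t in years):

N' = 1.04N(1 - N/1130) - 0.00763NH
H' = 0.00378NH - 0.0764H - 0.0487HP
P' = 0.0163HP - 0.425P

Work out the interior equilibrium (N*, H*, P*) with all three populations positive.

N* ≈ 914, H* ≈ 26.1, P* ≈ 69.4

From dP/dt = 0: 0.0163H* = 0.425, so H* = 26.1.
From dN/dt = 0: 1.04(1 - N*/1130) = 0.00763·26.1, giving N* = 1130·(1 - 0.191) = 914.
From dH/dt = 0: 0.00378·914 - 0.0764 = 0.0487P*, so P* = 3.38/0.0487 = 69.4.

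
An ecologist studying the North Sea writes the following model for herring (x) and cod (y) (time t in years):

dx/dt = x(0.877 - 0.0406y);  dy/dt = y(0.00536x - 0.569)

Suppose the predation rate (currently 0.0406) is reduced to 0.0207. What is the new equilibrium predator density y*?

At the interior fixed point, setting dx/dt = 0 with x > 0 fixes y* = (prey growth rate)/(xy coefficient) — independent of the other coefficients.
With the change, y* = 0.877/0.0207 = 42.4; it rises from 21.6.

y* ≈ 42.4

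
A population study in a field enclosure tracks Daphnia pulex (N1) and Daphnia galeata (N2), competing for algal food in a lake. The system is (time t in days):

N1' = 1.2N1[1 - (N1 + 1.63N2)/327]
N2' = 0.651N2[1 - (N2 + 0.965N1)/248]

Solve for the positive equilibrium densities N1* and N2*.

N1* ≈ 135, N2* ≈ 118

Setting both brackets to zero gives the nullclines N1 + 1.63N2 = 327 and 0.965N1 + N2 = 248.
Substituting N2 = 248 - 0.965N1 into the first: N1(1 - 1.63·0.965) = 327 - 1.63·248.
So N1* = -77.2/-0.573 = 135, and then N2* = 248 - 0.965·135 = 118.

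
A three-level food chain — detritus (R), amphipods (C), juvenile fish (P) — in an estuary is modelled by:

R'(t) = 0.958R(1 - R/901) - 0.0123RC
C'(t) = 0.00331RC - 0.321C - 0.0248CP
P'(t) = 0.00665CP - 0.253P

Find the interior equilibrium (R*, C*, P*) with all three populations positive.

R* ≈ 461, C* ≈ 38, P* ≈ 48.6

From dP/dt = 0: 0.00665C* = 0.253, so C* = 38.
From dR/dt = 0: 0.958(1 - R*/901) = 0.0123·38, giving R* = 901·(1 - 0.488) = 461.
From dC/dt = 0: 0.00331·461 - 0.321 = 0.0248P*, so P* = 1.2/0.0248 = 48.6.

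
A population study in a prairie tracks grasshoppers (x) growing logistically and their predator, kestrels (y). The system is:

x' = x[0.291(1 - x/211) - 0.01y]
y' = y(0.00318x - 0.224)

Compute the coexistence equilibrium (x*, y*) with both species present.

From dy/dt = 0 with y > 0: 0.00318x* = 0.224, so x* = 70.4.
Substitute into dx/dt = 0: 0.291(1 - 70.4/211) = 0.01y*.
The bracket is 0.666, giving y* = 0.194/0.01 = 19.4.

x* ≈ 70.4, y* ≈ 19.4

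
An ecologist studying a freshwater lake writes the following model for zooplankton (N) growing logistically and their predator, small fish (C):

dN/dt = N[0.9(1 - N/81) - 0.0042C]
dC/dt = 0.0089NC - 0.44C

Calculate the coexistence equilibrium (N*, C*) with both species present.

N* ≈ 49.4, C* ≈ 83.5

From dC/dt = 0 with C > 0: 0.0089N* = 0.44, so N* = 49.4.
Substitute into dN/dt = 0: 0.9(1 - 49.4/81) = 0.0042C*.
The bracket is 0.39, giving C* = 0.351/0.0042 = 83.5.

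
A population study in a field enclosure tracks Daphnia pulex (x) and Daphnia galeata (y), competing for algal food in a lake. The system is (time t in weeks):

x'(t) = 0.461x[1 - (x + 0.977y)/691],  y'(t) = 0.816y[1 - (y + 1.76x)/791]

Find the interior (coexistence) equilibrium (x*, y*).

Setting both brackets to zero gives the nullclines x + 0.977y = 691 and 1.76x + y = 791.
Substituting y = 791 - 1.76x into the first: x(1 - 0.977·1.76) = 691 - 0.977·791.
So x* = -81.8/-0.72 = 114, and then y* = 791 - 1.76·114 = 591.

x* ≈ 114, y* ≈ 591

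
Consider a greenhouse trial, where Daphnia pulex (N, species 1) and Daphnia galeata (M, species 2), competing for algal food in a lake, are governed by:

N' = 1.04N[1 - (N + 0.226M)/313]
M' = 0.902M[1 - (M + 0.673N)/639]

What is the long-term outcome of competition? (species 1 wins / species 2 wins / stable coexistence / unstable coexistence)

Compare the nullcline intercepts: K1/α12 = 313/0.226 = 1380 > K2 = 639; K2/α21 = 639/0.673 = 949 > K1 = 313.
Since both inequalities hold, each species can invade when rare, so the interior equilibrium is stable.

stable coexistence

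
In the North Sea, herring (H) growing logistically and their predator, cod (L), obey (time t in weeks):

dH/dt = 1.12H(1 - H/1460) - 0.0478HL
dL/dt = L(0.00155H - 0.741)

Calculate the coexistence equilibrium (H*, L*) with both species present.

From dL/dt = 0 with L > 0: 0.00155H* = 0.741, so H* = 478.
Substitute into dH/dt = 0: 1.12(1 - 478/1460) = 0.0478L*.
The bracket is 0.673, giving L* = 0.753/0.0478 = 15.8.

H* ≈ 478, L* ≈ 15.8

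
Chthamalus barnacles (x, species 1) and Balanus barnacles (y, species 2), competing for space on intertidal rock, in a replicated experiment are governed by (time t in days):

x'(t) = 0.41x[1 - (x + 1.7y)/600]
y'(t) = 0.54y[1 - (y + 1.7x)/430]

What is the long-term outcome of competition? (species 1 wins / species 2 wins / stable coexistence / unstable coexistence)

unstable coexistence (outcome depends on initial conditions)

Compare the nullcline intercepts: K1/α12 = 600/1.7 = 353 < K2 = 430; K2/α21 = 430/1.7 = 253 < K1 = 600.
Since both are reversed, neither can invade when rare; the interior point is a saddle.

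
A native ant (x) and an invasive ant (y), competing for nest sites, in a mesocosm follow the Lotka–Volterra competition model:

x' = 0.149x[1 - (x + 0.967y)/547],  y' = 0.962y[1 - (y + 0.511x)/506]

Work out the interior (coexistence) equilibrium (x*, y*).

Setting both brackets to zero gives the nullclines x + 0.967y = 547 and 0.511x + y = 506.
Substituting y = 506 - 0.511x into the first: x(1 - 0.967·0.511) = 547 - 0.967·506.
So x* = 57.7/0.506 = 114, and then y* = 506 - 0.511·114 = 448.

x* ≈ 114, y* ≈ 448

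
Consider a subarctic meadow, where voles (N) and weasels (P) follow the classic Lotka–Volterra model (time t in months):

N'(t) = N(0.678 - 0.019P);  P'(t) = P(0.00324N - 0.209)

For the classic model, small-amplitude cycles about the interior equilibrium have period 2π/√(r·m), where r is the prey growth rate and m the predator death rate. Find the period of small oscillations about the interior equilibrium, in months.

Here r = 0.678 and m = 0.209, so r·m = 0.142.
ω = √0.142 = 0.376 per month, hence T = 2π/ω ≈ 16.7 months.

T ≈ 16.7 months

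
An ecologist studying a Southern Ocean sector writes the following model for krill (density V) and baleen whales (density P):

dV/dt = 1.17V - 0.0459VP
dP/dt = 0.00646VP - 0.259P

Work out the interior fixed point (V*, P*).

V* ≈ 40.1, P* ≈ 25.5

Set dP/dt = 0 with P > 0: 0.00646V - 0.259 = 0, so V* = 0.259/0.00646 = 40.1.
Set dV/dt = 0 with V > 0: 1.17 - 0.0459P = 0, so P* = 1.17/0.0459 = 25.5.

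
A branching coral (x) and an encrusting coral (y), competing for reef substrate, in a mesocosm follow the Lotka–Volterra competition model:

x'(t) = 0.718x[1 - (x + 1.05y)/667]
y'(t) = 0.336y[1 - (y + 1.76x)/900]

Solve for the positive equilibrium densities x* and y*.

Setting both brackets to zero gives the nullclines x + 1.05y = 667 and 1.76x + y = 900.
Substituting y = 900 - 1.76x into the first: x(1 - 1.05·1.76) = 667 - 1.05·900.
So x* = -278/-0.848 = 328, and then y* = 900 - 1.76·328 = 323.

x* ≈ 328, y* ≈ 323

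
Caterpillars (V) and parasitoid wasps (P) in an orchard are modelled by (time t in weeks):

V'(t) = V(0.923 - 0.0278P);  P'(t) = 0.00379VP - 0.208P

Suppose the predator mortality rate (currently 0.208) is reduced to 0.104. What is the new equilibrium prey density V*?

V* ≈ 27.4

At the interior fixed point, setting dP/dt = 0 with P > 0 fixes V* = (predator death rate)/(VP coefficient) — independent of the other coefficients.
With the change, V* = 0.104/0.00379 = 27.4; it falls from 54.9.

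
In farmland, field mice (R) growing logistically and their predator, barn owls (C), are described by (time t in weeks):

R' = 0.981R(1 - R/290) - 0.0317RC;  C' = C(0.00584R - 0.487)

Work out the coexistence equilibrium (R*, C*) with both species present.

From dC/dt = 0 with C > 0: 0.00584R* = 0.487, so R* = 83.4.
Substitute into dR/dt = 0: 0.981(1 - 83.4/290) = 0.0317C*.
The bracket is 0.712, giving C* = 0.699/0.0317 = 22.

R* ≈ 83.4, C* ≈ 22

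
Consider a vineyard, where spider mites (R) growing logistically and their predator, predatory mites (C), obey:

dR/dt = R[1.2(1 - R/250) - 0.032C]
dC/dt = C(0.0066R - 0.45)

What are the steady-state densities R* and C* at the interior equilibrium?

R* ≈ 68.2, C* ≈ 27.3

From dC/dt = 0 with C > 0: 0.0066R* = 0.45, so R* = 68.2.
Substitute into dR/dt = 0: 1.2(1 - 68.2/250) = 0.032C*.
The bracket is 0.727, giving C* = 0.873/0.032 = 27.3.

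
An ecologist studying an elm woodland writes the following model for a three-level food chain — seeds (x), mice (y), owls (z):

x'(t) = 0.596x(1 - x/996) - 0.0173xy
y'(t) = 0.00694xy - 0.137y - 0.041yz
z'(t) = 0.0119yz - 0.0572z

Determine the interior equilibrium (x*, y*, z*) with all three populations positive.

From dz/dt = 0: 0.0119y* = 0.0572, so y* = 4.81.
From dx/dt = 0: 0.596(1 - x*/996) = 0.0173·4.81, giving x* = 996·(1 - 0.14) = 857.
From dy/dt = 0: 0.00694·857 - 0.137 = 0.041z*, so z* = 5.81/0.041 = 142.

x* ≈ 857, y* ≈ 4.81, z* ≈ 142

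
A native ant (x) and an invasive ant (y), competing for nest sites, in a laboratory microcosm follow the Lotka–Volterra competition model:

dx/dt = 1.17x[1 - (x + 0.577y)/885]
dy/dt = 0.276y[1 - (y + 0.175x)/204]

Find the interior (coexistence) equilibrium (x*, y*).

Setting both brackets to zero gives the nullclines x + 0.577y = 885 and 0.175x + y = 204.
Substituting y = 204 - 0.175x into the first: x(1 - 0.577·0.175) = 885 - 0.577·204.
So x* = 767/0.899 = 853, and then y* = 204 - 0.175·853 = 54.6.

x* ≈ 853, y* ≈ 54.6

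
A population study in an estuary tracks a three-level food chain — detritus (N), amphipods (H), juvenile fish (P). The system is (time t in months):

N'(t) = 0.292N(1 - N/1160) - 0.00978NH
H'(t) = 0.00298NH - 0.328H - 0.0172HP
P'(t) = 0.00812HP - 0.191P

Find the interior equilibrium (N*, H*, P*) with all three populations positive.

From dP/dt = 0: 0.00812H* = 0.191, so H* = 23.5.
From dN/dt = 0: 0.292(1 - N*/1160) = 0.00978·23.5, giving N* = 1160·(1 - 0.788) = 246.
From dH/dt = 0: 0.00298·246 - 0.328 = 0.0172P*, so P* = 0.405/0.0172 = 23.6.

N* ≈ 246, H* ≈ 23.5, P* ≈ 23.6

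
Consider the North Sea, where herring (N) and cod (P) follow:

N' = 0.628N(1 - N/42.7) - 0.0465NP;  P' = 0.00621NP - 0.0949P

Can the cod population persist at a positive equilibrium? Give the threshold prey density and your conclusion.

The predator equation gives dP/dt > 0 only when N > 0.0949/0.00621 = 15.3.
Without the predator, N → K = 42.7. Since 42.7 > 15.3, the predator can invade and persist.

Threshold N = 15.3; K > 15.3, so yes, the predator persists.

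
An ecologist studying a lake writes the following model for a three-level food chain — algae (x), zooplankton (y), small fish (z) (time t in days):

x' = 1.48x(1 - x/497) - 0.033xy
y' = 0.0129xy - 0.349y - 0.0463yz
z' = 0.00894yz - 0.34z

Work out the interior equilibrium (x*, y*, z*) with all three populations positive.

From dz/dt = 0: 0.00894y* = 0.34, so y* = 38.
From dx/dt = 0: 1.48(1 - x*/497) = 0.033·38, giving x* = 497·(1 - 0.848) = 75.5.
From dy/dt = 0: 0.0129·75.5 - 0.349 = 0.0463z*, so z* = 0.626/0.0463 = 13.5.

x* ≈ 75.5, y* ≈ 38, z* ≈ 13.5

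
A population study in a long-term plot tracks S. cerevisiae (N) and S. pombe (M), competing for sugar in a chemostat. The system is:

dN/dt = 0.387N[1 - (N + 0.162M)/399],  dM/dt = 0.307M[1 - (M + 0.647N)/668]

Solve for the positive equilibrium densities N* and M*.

Setting both brackets to zero gives the nullclines N + 0.162M = 399 and 0.647N + M = 668.
Substituting M = 668 - 0.647N into the first: N(1 - 0.162·0.647) = 399 - 0.162·668.
So N* = 291/0.895 = 325, and then M* = 668 - 0.647·325 = 458.

N* ≈ 325, M* ≈ 458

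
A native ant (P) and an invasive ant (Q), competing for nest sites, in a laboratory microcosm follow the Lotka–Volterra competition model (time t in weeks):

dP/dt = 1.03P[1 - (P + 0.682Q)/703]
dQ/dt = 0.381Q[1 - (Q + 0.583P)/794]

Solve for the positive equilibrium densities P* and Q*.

P* ≈ 268, Q* ≈ 638

Setting both brackets to zero gives the nullclines P + 0.682Q = 703 and 0.583P + Q = 794.
Substituting Q = 794 - 0.583P into the first: P(1 - 0.682·0.583) = 703 - 0.682·794.
So P* = 161/0.602 = 268, and then Q* = 794 - 0.583·268 = 638.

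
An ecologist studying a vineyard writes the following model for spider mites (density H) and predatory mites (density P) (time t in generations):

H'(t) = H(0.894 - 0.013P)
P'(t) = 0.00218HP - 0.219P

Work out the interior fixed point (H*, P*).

Set dP/dt = 0 with P > 0: 0.00218H - 0.219 = 0, so H* = 0.219/0.00218 = 100.
Set dH/dt = 0 with H > 0: 0.894 - 0.013P = 0, so P* = 0.894/0.013 = 68.8.

H* ≈ 100, P* ≈ 68.8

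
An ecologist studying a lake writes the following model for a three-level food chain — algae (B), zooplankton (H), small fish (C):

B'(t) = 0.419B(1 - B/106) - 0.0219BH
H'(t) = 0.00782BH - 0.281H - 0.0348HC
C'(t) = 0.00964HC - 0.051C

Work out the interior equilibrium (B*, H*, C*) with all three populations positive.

B* ≈ 76.7, H* ≈ 5.29, C* ≈ 9.16

From dC/dt = 0: 0.00964H* = 0.051, so H* = 5.29.
From dB/dt = 0: 0.419(1 - B*/106) = 0.0219·5.29, giving B* = 106·(1 - 0.277) = 76.7.
From dH/dt = 0: 0.00782·76.7 - 0.281 = 0.0348C*, so C* = 0.319/0.0348 = 9.16.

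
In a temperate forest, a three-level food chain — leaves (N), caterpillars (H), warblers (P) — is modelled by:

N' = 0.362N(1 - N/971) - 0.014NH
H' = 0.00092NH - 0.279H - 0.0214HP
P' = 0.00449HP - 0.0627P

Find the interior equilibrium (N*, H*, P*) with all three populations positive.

From dP/dt = 0: 0.00449H* = 0.0627, so H* = 14.
From dN/dt = 0: 0.362(1 - N*/971) = 0.014·14, giving N* = 971·(1 - 0.54) = 447.
From dH/dt = 0: 0.00092·447 - 0.279 = 0.0214P*, so P* = 0.132/0.0214 = 6.16.

N* ≈ 447, H* ≈ 14, P* ≈ 6.16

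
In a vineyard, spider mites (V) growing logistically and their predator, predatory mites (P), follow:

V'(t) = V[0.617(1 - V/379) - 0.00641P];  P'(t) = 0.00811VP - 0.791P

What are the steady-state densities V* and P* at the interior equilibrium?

From dP/dt = 0 with P > 0: 0.00811V* = 0.791, so V* = 97.5.
Substitute into dV/dt = 0: 0.617(1 - 97.5/379) = 0.00641P*.
The bracket is 0.743, giving P* = 0.458/0.00641 = 71.5.

V* ≈ 97.5, P* ≈ 71.5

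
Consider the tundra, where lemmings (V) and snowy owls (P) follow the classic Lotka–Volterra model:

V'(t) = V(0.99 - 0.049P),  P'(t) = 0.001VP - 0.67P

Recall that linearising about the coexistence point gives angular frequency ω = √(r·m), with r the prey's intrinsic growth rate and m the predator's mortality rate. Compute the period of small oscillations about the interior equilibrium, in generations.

T ≈ 7.71 generations

Here r = 0.99 and m = 0.67, so r·m = 0.663.
ω = √0.663 = 0.814 per generation, hence T = 2π/ω ≈ 7.71 generations.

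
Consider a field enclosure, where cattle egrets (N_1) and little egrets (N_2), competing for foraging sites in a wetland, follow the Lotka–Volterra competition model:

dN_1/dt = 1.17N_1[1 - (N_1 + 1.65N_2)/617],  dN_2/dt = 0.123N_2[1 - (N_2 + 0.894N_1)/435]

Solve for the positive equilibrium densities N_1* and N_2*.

Setting both brackets to zero gives the nullclines N_1 + 1.65N_2 = 617 and 0.894N_1 + N_2 = 435.
Substituting N_2 = 435 - 0.894N_1 into the first: N_1(1 - 1.65·0.894) = 617 - 1.65·435.
So N_1* = -101/-0.475 = 212, and then N_2* = 435 - 0.894·212 = 245.

N_1* ≈ 212, N_2* ≈ 245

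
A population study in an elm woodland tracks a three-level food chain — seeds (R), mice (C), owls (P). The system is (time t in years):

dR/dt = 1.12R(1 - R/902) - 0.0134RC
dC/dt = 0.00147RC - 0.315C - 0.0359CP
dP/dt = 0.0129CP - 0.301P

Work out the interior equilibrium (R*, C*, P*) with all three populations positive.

R* ≈ 650, C* ≈ 23.3, P* ≈ 17.8

From dP/dt = 0: 0.0129C* = 0.301, so C* = 23.3.
From dR/dt = 0: 1.12(1 - R*/902) = 0.0134·23.3, giving R* = 902·(1 - 0.279) = 650.
From dC/dt = 0: 0.00147·650 - 0.315 = 0.0359P*, so P* = 0.641/0.0359 = 17.8.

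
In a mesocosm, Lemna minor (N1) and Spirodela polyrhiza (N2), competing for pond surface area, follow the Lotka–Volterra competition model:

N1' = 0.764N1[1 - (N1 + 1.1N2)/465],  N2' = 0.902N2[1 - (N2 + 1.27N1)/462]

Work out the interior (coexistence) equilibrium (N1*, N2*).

Setting both brackets to zero gives the nullclines N1 + 1.1N2 = 465 and 1.27N1 + N2 = 462.
Substituting N2 = 462 - 1.27N1 into the first: N1(1 - 1.1·1.27) = 465 - 1.1·462.
So N1* = -43.2/-0.397 = 109, and then N2* = 462 - 1.27·109 = 324.

N1* ≈ 109, N2* ≈ 324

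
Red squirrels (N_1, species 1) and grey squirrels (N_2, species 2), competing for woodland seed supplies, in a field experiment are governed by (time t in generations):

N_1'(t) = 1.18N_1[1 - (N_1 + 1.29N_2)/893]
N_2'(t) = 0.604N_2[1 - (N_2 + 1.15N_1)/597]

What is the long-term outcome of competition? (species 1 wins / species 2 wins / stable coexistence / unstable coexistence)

species 1 excludes species 2

Compare the nullcline intercepts: K1/α12 = 893/1.29 = 692 > K2 = 597; K2/α21 = 597/1.15 = 519 < K1 = 893.
Since the inequalities point opposite ways, species 1 can invade but species 2 cannot.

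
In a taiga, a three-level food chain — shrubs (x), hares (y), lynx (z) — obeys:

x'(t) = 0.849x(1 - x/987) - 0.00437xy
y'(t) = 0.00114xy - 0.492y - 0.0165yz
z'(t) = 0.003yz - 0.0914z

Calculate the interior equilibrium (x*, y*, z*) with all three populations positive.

From dz/dt = 0: 0.003y* = 0.0914, so y* = 30.5.
From dx/dt = 0: 0.849(1 - x*/987) = 0.00437·30.5, giving x* = 987·(1 - 0.157) = 832.
From dy/dt = 0: 0.00114·832 - 0.492 = 0.0165z*, so z* = 0.457/0.0165 = 27.7.

x* ≈ 832, y* ≈ 30.5, z* ≈ 27.7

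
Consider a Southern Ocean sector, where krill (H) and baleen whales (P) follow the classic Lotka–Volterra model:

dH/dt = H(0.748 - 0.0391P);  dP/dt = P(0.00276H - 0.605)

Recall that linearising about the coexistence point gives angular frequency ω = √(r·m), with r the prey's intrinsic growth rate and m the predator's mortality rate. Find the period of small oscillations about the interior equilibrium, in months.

T ≈ 9.34 months

Here r = 0.748 and m = 0.605, so r·m = 0.453.
ω = √0.453 = 0.673 per month, hence T = 2π/ω ≈ 9.34 months.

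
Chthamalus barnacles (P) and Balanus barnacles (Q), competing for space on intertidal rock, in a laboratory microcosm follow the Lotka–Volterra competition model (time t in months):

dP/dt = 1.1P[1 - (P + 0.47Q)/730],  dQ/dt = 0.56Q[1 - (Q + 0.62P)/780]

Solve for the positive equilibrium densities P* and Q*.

P* ≈ 513, Q* ≈ 462

Setting both brackets to zero gives the nullclines P + 0.47Q = 730 and 0.62P + Q = 780.
Substituting Q = 780 - 0.62P into the first: P(1 - 0.47·0.62) = 730 - 0.47·780.
So P* = 363/0.709 = 513, and then Q* = 780 - 0.62·513 = 462.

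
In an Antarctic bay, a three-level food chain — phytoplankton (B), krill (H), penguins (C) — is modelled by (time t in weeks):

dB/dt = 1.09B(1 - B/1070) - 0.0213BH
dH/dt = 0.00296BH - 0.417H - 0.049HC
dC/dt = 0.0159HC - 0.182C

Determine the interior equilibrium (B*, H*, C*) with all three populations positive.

From dC/dt = 0: 0.0159H* = 0.182, so H* = 11.4.
From dB/dt = 0: 1.09(1 - B*/1070) = 0.0213·11.4, giving B* = 1070·(1 - 0.224) = 831.
From dH/dt = 0: 0.00296·831 - 0.417 = 0.049C*, so C* = 2.04/0.049 = 41.7.

B* ≈ 831, H* ≈ 11.4, C* ≈ 41.7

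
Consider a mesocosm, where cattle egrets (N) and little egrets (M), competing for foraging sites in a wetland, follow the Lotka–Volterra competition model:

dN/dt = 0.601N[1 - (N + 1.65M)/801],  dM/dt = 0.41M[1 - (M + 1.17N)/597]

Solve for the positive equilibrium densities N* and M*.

N* ≈ 198, M* ≈ 366

Setting both brackets to zero gives the nullclines N + 1.65M = 801 and 1.17N + M = 597.
Substituting M = 597 - 1.17N into the first: N(1 - 1.65·1.17) = 801 - 1.65·597.
So N* = -184/-0.93 = 198, and then M* = 597 - 1.17·198 = 366.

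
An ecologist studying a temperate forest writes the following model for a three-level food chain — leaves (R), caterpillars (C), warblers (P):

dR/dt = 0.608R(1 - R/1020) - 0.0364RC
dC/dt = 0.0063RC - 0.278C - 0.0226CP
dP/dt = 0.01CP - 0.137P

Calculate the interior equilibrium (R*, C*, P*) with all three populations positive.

From dP/dt = 0: 0.01C* = 0.137, so C* = 13.7.
From dR/dt = 0: 0.608(1 - R*/1020) = 0.0364·13.7, giving R* = 1020·(1 - 0.82) = 183.
From dC/dt = 0: 0.0063·183 - 0.278 = 0.0226P*, so P* = 0.877/0.0226 = 38.8.

R* ≈ 183, C* ≈ 13.7, P* ≈ 38.8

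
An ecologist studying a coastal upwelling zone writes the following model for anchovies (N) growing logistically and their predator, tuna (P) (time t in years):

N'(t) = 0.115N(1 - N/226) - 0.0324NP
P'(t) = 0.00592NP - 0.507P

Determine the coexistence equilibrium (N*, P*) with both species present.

N* ≈ 85.6, P* ≈ 2.2

From dP/dt = 0 with P > 0: 0.00592N* = 0.507, so N* = 85.6.
Substitute into dN/dt = 0: 0.115(1 - 85.6/226) = 0.0324P*.
The bracket is 0.621, giving P* = 0.0714/0.0324 = 2.2.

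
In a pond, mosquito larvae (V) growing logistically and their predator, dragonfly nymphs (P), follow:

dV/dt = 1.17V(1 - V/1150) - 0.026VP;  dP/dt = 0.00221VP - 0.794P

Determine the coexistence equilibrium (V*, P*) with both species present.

V* ≈ 359, P* ≈ 30.9

From dP/dt = 0 with P > 0: 0.00221V* = 0.794, so V* = 359.
Substitute into dV/dt = 0: 1.17(1 - 359/1150) = 0.026P*.
The bracket is 0.688, giving P* = 0.804/0.026 = 30.9.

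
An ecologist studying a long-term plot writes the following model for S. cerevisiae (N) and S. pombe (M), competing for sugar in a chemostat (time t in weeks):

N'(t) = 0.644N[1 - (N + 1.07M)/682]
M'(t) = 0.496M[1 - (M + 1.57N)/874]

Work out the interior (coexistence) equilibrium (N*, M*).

N* ≈ 372, M* ≈ 289

Setting both brackets to zero gives the nullclines N + 1.07M = 682 and 1.57N + M = 874.
Substituting M = 874 - 1.57N into the first: N(1 - 1.07·1.57) = 682 - 1.07·874.
So N* = -253/-0.68 = 372, and then M* = 874 - 1.57·372 = 289.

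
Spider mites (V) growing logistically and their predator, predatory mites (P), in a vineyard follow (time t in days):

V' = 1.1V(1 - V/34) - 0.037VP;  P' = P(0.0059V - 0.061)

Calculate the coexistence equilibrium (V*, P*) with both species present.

V* ≈ 10.3, P* ≈ 20.7

From dP/dt = 0 with P > 0: 0.0059V* = 0.061, so V* = 10.3.
Substitute into dV/dt = 0: 1.1(1 - 10.3/34) = 0.037P*.
The bracket is 0.696, giving P* = 0.766/0.037 = 20.7.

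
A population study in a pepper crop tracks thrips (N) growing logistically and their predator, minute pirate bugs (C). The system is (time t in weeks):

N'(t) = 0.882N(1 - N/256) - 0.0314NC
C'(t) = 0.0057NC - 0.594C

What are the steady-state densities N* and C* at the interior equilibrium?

N* ≈ 104, C* ≈ 16.7

From dC/dt = 0 with C > 0: 0.0057N* = 0.594, so N* = 104.
Substitute into dN/dt = 0: 0.882(1 - 104/256) = 0.0314C*.
The bracket is 0.593, giving C* = 0.523/0.0314 = 16.7.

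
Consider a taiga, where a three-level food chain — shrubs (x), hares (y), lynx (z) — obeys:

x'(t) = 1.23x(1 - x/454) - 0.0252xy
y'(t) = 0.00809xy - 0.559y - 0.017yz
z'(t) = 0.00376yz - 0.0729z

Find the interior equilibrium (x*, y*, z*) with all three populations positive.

From dz/dt = 0: 0.00376y* = 0.0729, so y* = 19.4.
From dx/dt = 0: 1.23(1 - x*/454) = 0.0252·19.4, giving x* = 454·(1 - 0.397) = 274.
From dy/dt = 0: 0.00809·274 - 0.559 = 0.017z*, so z* = 1.65/0.017 = 97.3.

x* ≈ 274, y* ≈ 19.4, z* ≈ 97.3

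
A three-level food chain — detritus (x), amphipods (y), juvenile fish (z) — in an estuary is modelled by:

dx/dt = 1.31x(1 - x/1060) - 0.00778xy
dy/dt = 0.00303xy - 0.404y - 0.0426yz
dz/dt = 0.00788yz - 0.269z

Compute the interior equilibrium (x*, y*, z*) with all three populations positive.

From dz/dt = 0: 0.00788y* = 0.269, so y* = 34.1.
From dx/dt = 0: 1.31(1 - x*/1060) = 0.00778·34.1, giving x* = 1060·(1 - 0.203) = 845.
From dy/dt = 0: 0.00303·845 - 0.404 = 0.0426z*, so z* = 2.16/0.0426 = 50.6.

x* ≈ 845, y* ≈ 34.1, z* ≈ 50.6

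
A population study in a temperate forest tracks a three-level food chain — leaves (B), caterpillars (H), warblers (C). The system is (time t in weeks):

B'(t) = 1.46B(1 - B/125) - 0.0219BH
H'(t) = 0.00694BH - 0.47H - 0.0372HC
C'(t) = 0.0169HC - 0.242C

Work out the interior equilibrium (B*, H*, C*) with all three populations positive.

B* ≈ 98.2, H* ≈ 14.3, C* ≈ 5.68

From dC/dt = 0: 0.0169H* = 0.242, so H* = 14.3.
From dB/dt = 0: 1.46(1 - B*/125) = 0.0219·14.3, giving B* = 125·(1 - 0.215) = 98.2.
From dH/dt = 0: 0.00694·98.2 - 0.47 = 0.0372C*, so C* = 0.211/0.0372 = 5.68.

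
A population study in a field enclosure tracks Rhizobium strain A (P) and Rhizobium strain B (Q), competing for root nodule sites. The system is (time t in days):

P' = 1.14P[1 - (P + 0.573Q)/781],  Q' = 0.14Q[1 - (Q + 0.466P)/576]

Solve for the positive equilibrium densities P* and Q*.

Setting both brackets to zero gives the nullclines P + 0.573Q = 781 and 0.466P + Q = 576.
Substituting Q = 576 - 0.466P into the first: P(1 - 0.573·0.466) = 781 - 0.573·576.
So P* = 451/0.733 = 615, and then Q* = 576 - 0.466·615 = 289.

P* ≈ 615, Q* ≈ 289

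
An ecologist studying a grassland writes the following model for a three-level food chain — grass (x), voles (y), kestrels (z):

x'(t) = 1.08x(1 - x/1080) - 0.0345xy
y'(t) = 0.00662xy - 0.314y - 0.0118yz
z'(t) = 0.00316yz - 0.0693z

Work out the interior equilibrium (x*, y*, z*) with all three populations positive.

x* ≈ 323, y* ≈ 21.9, z* ≈ 155

From dz/dt = 0: 0.00316y* = 0.0693, so y* = 21.9.
From dx/dt = 0: 1.08(1 - x*/1080) = 0.0345·21.9, giving x* = 1080·(1 - 0.701) = 323.
From dy/dt = 0: 0.00662·323 - 0.314 = 0.0118z*, so z* = 1.83/0.0118 = 155.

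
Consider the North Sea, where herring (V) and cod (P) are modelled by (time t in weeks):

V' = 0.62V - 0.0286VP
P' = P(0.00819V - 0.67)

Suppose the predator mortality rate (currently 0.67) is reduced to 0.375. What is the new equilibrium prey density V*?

At the interior fixed point, setting dP/dt = 0 with P > 0 fixes V* = (predator death rate)/(VP coefficient) — independent of the other coefficients.
With the change, V* = 0.375/0.00819 = 45.8; it falls from 81.8.

V* ≈ 45.8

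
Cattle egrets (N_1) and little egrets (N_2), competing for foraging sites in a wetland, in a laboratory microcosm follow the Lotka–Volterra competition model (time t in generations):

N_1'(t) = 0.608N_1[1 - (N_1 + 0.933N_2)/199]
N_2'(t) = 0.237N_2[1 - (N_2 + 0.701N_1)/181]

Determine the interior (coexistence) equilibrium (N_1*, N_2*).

N_1* ≈ 87.1, N_2* ≈ 120

Setting both brackets to zero gives the nullclines N_1 + 0.933N_2 = 199 and 0.701N_1 + N_2 = 181.
Substituting N_2 = 181 - 0.701N_1 into the first: N_1(1 - 0.933·0.701) = 199 - 0.933·181.
So N_1* = 30.1/0.346 = 87.1, and then N_2* = 181 - 0.701·87.1 = 120.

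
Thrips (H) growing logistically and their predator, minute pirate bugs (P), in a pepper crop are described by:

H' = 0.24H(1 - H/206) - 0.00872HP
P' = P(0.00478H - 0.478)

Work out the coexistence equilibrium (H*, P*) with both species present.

From dP/dt = 0 with P > 0: 0.00478H* = 0.478, so H* = 100.
Substitute into dH/dt = 0: 0.24(1 - 100/206) = 0.00872P*.
The bracket is 0.515, giving P* = 0.123/0.00872 = 14.2.

H* ≈ 100, P* ≈ 14.2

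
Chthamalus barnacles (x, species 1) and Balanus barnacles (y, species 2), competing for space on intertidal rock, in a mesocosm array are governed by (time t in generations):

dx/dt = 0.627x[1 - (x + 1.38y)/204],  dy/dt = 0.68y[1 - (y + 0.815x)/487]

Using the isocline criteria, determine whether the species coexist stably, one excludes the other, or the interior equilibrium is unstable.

species 2 excludes species 1

Compare the nullcline intercepts: K1/α12 = 204/1.38 = 148 < K2 = 487; K2/α21 = 487/0.815 = 598 > K1 = 204.
Since the inequalities point opposite ways, species 2 can invade but species 1 cannot.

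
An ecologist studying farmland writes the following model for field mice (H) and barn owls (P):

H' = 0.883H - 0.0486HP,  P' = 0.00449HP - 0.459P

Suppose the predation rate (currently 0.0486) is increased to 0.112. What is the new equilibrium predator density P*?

At the interior fixed point, setting dH/dt = 0 with H > 0 fixes P* = (prey growth rate)/(HP coefficient) — independent of the other coefficients.
With the change, P* = 0.883/0.112 = 7.88; it falls from 18.2.

P* ≈ 7.88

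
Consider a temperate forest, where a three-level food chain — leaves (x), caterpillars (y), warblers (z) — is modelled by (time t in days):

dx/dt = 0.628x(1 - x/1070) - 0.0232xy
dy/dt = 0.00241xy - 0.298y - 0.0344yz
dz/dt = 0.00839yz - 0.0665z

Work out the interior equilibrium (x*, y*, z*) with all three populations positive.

From dz/dt = 0: 0.00839y* = 0.0665, so y* = 7.93.
From dx/dt = 0: 0.628(1 - x*/1070) = 0.0232·7.93, giving x* = 1070·(1 - 0.293) = 757.
From dy/dt = 0: 0.00241·757 - 0.298 = 0.0344z*, so z* = 1.53/0.0344 = 44.3.

x* ≈ 757, y* ≈ 7.93, z* ≈ 44.3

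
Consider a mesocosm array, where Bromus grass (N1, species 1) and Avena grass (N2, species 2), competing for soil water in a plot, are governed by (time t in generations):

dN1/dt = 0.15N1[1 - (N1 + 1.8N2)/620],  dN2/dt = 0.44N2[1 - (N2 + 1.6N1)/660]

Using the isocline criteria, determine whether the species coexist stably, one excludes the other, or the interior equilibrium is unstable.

Compare the nullcline intercepts: K1/α12 = 620/1.8 = 344 < K2 = 660; K2/α21 = 660/1.6 = 412 < K1 = 620.
Since both are reversed, neither can invade when rare; the interior point is a saddle.

unstable coexistence (outcome depends on initial conditions)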